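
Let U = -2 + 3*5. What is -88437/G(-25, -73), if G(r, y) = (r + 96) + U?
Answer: -29479/28 ≈ -1052.8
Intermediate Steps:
U = 13 (U = -2 + 15 = 13)
G(r, y) = 109 + r (G(r, y) = (r + 96) + 13 = (96 + r) + 13 = 109 + r)
-88437/G(-25, -73) = -88437/(109 - 25) = -88437/84 = -88437*1/84 = -29479/28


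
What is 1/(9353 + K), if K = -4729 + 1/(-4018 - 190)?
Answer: 4208/19457791 ≈ 0.00021626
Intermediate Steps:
K = -19899633/4208 (K = -4729 + 1/(-4208) = -4729 - 1/4208 = -19899633/4208 ≈ -4729.0)
1/(9353 + K) = 1/(9353 - 19899633/4208) = 1/(19457791/4208) = 4208/19457791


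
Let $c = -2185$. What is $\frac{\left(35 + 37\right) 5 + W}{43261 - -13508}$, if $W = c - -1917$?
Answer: $\frac{92}{56769} \approx 0.0016206$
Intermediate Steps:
$W = -268$ ($W = -2185 - -1917 = -2185 + 1917 = -268$)
$\frac{\left(35 + 37\right) 5 + W}{43261 - -13508} = \frac{\left(35 + 37\right) 5 - 268}{43261 - -13508} = \frac{72 \cdot 5 - 268}{43261 + 13508} = \frac{360 - 268}{56769} = 92 \cdot \frac{1}{56769} = \frac{92}{56769}$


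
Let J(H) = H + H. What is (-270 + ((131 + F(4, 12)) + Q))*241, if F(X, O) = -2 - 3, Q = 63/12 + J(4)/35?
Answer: -4673713/140 ≈ -33384.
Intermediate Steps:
J(H) = 2*H
Q = 767/140 (Q = 63/12 + (2*4)/35 = 63*(1/12) + 8*(1/35) = 21/4 + 8/35 = 767/140 ≈ 5.4786)
F(X, O) = -5
(-270 + ((131 + F(4, 12)) + Q))*241 = (-270 + ((131 - 5) + 767/140))*241 = (-270 + (126 + 767/140))*241 = (-270 + 18407/140)*241 = -19393/140*241 = -4673713/140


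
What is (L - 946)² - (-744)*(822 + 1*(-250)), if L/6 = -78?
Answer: 2424964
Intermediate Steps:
L = -468 (L = 6*(-78) = -468)
(L - 946)² - (-744)*(822 + 1*(-250)) = (-468 - 946)² - (-744)*(822 + 1*(-250)) = (-1414)² - (-744)*(822 - 250) = 1999396 - (-744)*572 = 1999396 - 1*(-425568) = 1999396 + 425568 = 2424964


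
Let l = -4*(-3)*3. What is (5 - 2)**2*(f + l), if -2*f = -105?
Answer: 1593/2 ≈ 796.50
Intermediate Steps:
f = 105/2 (f = -1/2*(-105) = 105/2 ≈ 52.500)
l = 36 (l = 12*3 = 36)
(5 - 2)**2*(f + l) = (5 - 2)**2*(105/2 + 36) = 3**2*(177/2) = 9*(177/2) = 1593/2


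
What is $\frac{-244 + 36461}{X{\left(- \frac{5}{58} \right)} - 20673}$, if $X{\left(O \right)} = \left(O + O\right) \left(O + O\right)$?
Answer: $- \frac{30458497}{17385968} \approx -1.7519$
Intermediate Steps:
$X{\left(O \right)} = 4 O^{2}$ ($X{\left(O \right)} = 2 O 2 O = 4 O^{2}$)
$\frac{-244 + 36461}{X{\left(- \frac{5}{58} \right)} - 20673} = \frac{-244 + 36461}{4 \left(- \frac{5}{58}\right)^{2} - 20673} = \frac{36217}{4 \left(\left(-5\right) \frac{1}{58}\right)^{2} - 20673} = \frac{36217}{4 \left(- \frac{5}{58}\right)^{2} - 20673} = \frac{36217}{4 \cdot \frac{25}{3364} - 20673} = \frac{36217}{\frac{25}{841} - 20673} = \frac{36217}{- \frac{17385968}{841}} = 36217 \left(- \frac{841}{17385968}\right) = - \frac{30458497}{17385968}$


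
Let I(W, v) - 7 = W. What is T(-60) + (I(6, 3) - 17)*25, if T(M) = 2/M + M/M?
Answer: -2971/30 ≈ -99.033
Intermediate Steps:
T(M) = 1 + 2/M (T(M) = 2/M + 1 = 1 + 2/M)
I(W, v) = 7 + W
T(-60) + (I(6, 3) - 17)*25 = (2 - 60)/(-60) + ((7 + 6) - 17)*25 = -1/60*(-58) + (13 - 17)*25 = 29/30 - 4*25 = 29/30 - 100 = -2971/30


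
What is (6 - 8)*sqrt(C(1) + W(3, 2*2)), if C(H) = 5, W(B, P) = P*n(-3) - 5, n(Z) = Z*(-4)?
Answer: -8*sqrt(3) ≈ -13.856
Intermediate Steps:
n(Z) = -4*Z
W(B, P) = -5 + 12*P (W(B, P) = P*(-4*(-3)) - 5 = P*12 - 5 = 12*P - 5 = -5 + 12*P)
(6 - 8)*sqrt(C(1) + W(3, 2*2)) = (6 - 8)*sqrt(5 + (-5 + 12*(2*2))) = -2*sqrt(5 + (-5 + 12*4)) = -2*sqrt(5 + (-5 + 48)) = -2*sqrt(5 + 43) = -8*sqrt(3)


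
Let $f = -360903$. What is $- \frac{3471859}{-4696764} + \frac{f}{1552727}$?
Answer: $\frac{3695772991601}{7292792275428} \approx 0.50677$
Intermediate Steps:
$- \frac{3471859}{-4696764} + \frac{f}{1552727} = - \frac{3471859}{-4696764} - \frac{360903}{1552727} = \left(-3471859\right) \left(- \frac{1}{4696764}\right) - \frac{360903}{1552727} = \frac{3471859}{4696764} - \frac{360903}{1552727} = \frac{3695772991601}{7292792275428}$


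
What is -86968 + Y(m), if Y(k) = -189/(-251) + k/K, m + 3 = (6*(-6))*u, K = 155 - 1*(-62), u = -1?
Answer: -4736836760/54467 ≈ -86967.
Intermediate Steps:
K = 217 (K = 155 + 62 = 217)
m = 33 (m = -3 + (6*(-6))*(-1) = -3 - 36*(-1) = -3 + 36 = 33)
Y(k) = 189/251 + k/217 (Y(k) = -189/(-251) + k/217 = -189*(-1/251) + k*(1/217) = 189/251 + k/217)
-86968 + Y(m) = -86968 + (189/251 + (1/217)*33) = -86968 + (189/251 + 33/217) = -86968 + 49296/54467 = -4736836760/54467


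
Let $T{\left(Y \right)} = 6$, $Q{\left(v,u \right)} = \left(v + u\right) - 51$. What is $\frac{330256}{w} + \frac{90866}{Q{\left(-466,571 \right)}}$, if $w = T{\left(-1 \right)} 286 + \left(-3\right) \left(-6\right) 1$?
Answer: $\frac{14616289}{7803} \approx 1873.2$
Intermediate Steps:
$Q{\left(v,u \right)} = -51 + u + v$ ($Q{\left(v,u \right)} = \left(u + v\right) - 51 = -51 + u + v$)
$w = 1734$ ($w = 6 \cdot 286 + \left(-3\right) \left(-6\right) 1 = 1716 + 18 \cdot 1 = 1716 + 18 = 1734$)
$\frac{330256}{w} + \frac{90866}{Q{\left(-466,571 \right)}} = \frac{330256}{1734} + \frac{90866}{-51 + 571 - 466} = 330256 \cdot \frac{1}{1734} + \frac{90866}{54} = \frac{165128}{867} + 90866 \cdot \frac{1}{54} = \frac{165128}{867} + \frac{45433}{27} = \frac{14616289}{7803}$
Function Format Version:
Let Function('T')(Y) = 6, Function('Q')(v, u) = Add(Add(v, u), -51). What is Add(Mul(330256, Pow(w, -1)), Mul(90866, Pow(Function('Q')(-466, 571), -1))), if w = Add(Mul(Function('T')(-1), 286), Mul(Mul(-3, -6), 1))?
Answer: Rational(14616289, 7803) ≈ 1873.2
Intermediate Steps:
Function('Q')(v, u) = Add(-51, u, v) (Function('Q')(v, u) = Add(Add(u, v), -51) = Add(-51, u, v))
w = 1734 (w = Add(Mul(6, 286), Mul(Mul(-3, -6), 1)) = Add(1716, Mul(18, 1)) = Add(1716, 18) = 1734)
Add(Mul(330256, Pow(w, -1)), Mul(90866, Pow(Function('Q')(-466, 571), -1))) = Add(Mul(330256, Pow(1734, -1)), Mul(90866, Pow(Add(-51, 571, -466), -1))) = Add(Mul(330256, Rational(1, 1734)), Mul(90866, Pow(54, -1))) = Add(Rational(165128, 867), Mul(90866, Rational(1, 54))) = Add(Rational(165128, 867), Rational(45433, 27)) = Rational(14616289, 7803)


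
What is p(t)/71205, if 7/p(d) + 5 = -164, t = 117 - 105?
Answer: -7/12033645 ≈ -5.8170e-7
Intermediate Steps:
t = 12
p(d) = -7/169 (p(d) = 7/(-5 - 164) = 7/(-169) = 7*(-1/169) = -7/169)
p(t)/71205 = -7/169/71205 = -7/169*1/71205 = -7/12033645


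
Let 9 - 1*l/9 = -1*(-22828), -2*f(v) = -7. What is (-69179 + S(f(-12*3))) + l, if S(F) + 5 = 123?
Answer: -274432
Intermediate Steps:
f(v) = 7/2 (f(v) = -1/2*(-7) = 7/2)
S(F) = 118 (S(F) = -5 + 123 = 118)
l = -205371 (l = 81 - (-9)*(-22828) = 81 - 9*22828 = 81 - 205452 = -205371)
(-69179 + S(f(-12*3))) + l = (-69179 + 118) - 205371 = -69061 - 205371 = -274432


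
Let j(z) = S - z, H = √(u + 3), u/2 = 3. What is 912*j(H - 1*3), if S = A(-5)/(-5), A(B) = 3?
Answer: -2736/5 ≈ -547.20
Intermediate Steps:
u = 6 (u = 2*3 = 6)
H = 3 (H = √(6 + 3) = √9 = 3)
S = -⅗ (S = 3/(-5) = 3*(-⅕) = -⅗ ≈ -0.60000)
j(z) = -⅗ - z
912*j(H - 1*3) = 912*(-⅗ - (3 - 1*3)) = 912*(-⅗ - (3 - 3)) = 912*(-⅗ - 1*0) = 912*(-⅗ + 0) = 912*(-⅗) = -2736/5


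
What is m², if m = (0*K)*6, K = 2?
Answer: 0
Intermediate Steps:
m = 0 (m = (0*2)*6 = 0*6 = 0)
m² = 0² = 0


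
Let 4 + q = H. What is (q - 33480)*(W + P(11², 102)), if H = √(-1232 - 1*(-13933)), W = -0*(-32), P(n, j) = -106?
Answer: 3549304 - 106*√12701 ≈ 3.5374e+6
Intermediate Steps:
W = 0 (W = -67*0 = 0)
H = √12701 (H = √(-1232 + 13933) = √12701 ≈ 112.70)
q = -4 + √12701 ≈ 108.70
(q - 33480)*(W + P(11², 102)) = ((-4 + √12701) - 33480)*(0 - 106) = (-33484 + √12701)*(-106) = 3549304 - 106*√12701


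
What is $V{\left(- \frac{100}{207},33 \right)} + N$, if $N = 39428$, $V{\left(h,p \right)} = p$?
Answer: $39461$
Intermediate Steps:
$V{\left(- \frac{100}{207},33 \right)} + N = 33 + 39428 = 39461$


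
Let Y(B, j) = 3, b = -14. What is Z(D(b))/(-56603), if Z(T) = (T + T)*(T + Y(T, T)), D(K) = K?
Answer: -308/56603 ≈ -0.0054414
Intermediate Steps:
Z(T) = 2*T*(3 + T) (Z(T) = (T + T)*(T + 3) = (2*T)*(3 + T) = 2*T*(3 + T))
Z(D(b))/(-56603) = (2*(-14)*(3 - 14))/(-56603) = (2*(-14)*(-11))*(-1/56603) = 308*(-1/56603) = -308/56603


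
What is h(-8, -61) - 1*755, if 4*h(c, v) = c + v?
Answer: -3089/4 ≈ -772.25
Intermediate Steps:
h(c, v) = c/4 + v/4 (h(c, v) = (c + v)/4 = c/4 + v/4)
h(-8, -61) - 1*755 = ((¼)*(-8) + (¼)*(-61)) - 1*755 = (-2 - 61/4) - 755 = -69/4 - 755 = -3089/4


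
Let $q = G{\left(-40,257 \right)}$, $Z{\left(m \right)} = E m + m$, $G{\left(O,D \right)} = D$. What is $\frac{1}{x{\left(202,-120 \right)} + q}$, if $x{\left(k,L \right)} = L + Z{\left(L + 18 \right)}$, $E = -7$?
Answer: $\frac{1}{749} \approx 0.0013351$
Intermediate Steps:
$Z{\left(m \right)} = - 6 m$ ($Z{\left(m \right)} = - 7 m + m = - 6 m$)
$x{\left(k,L \right)} = -108 - 5 L$ ($x{\left(k,L \right)} = L - 6 \left(L + 18\right) = L - 6 \left(18 + L\right) = L - \left(108 + 6 L\right) = -108 - 5 L$)
$q = 257$
$\frac{1}{x{\left(202,-120 \right)} + q} = \frac{1}{\left(-108 - -600\right) + 257} = \frac{1}{\left(-108 + 600\right) + 257} = \frac{1}{492 + 257} = \frac{1}{749}$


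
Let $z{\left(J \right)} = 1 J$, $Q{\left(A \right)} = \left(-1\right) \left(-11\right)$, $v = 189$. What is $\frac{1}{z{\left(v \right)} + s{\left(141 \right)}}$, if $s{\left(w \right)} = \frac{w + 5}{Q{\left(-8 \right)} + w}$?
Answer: $\frac{76}{14437} \approx 0.0052643$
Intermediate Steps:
$Q{\left(A \right)} = 11$
$z{\left(J \right)} = J$
$s{\left(w \right)} = \frac{5 + w}{11 + w}$ ($s{\left(w \right)} = \frac{w + 5}{11 + w} = \frac{5 + w}{11 + w}$)
$\frac{1}{z{\left(v \right)} + s{\left(141 \right)}} = \frac{1}{189 + \frac{5 + 141}{11 + 141}} = \frac{1}{189 + \frac{1}{152} \cdot 146} = \frac{1}{189 + \frac{73}{76}} = \frac{1}{\frac{14437}{76}} = \frac{76}{14437}$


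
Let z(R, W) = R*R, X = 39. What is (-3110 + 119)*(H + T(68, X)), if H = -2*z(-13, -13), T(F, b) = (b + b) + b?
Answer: 661011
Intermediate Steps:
T(F, b) = 3*b (T(F, b) = 2*b + b = 3*b)
z(R, W) = R²
H = -338 (H = -2*(-13)² = -2*169 = -338)
(-3110 + 119)*(H + T(68, X)) = (-3110 + 119)*(-338 + 3*39) = -2991*(-338 + 117) = -2991*(-221) = 661011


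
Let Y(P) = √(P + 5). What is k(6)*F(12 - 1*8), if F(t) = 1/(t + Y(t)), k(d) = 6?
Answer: 6/7 ≈ 0.85714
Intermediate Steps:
Y(P) = √(5 + P)
F(t) = 1/(t + √(5 + t))
k(6)*F(12 - 1*8) = 6/((12 - 1*8) + √(5 + (12 - 1*8))) = 6/((12 - 8) + √(5 + (12 - 8))) = 6/(4 + √(5 + 4)) = 6/(4 + √9) = 6/(4 + 3) = 6/7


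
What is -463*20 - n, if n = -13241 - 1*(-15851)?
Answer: -11870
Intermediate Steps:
n = 2610 (n = -13241 + 15851 = 2610)
-463*20 - n = -463*20 - 1*2610 = -9260 - 2610 = -11870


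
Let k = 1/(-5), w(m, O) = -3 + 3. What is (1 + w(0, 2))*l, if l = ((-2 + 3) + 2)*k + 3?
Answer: 12/5 ≈ 2.4000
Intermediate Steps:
w(m, O) = 0
k = -⅕ ≈ -0.20000
l = 12/5 (l = ((-2 + 3) + 2)*(-⅕) + 3 = (1 + 2)*(-⅕) + 3 = 3*(-⅕) + 3 = -⅗ + 3 = 12/5 ≈ 2.4000)
(1 + w(0, 2))*l = (1 + 0)*(12/5) = 1*(12/5) = 12/5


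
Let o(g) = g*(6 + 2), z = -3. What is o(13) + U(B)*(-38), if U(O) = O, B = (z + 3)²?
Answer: 104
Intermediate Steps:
B = 0 (B = (-3 + 3)² = 0² = 0)
o(g) = 8*g (o(g) = g*8 = 8*g)
o(13) + U(B)*(-38) = 8*13 + 0*(-38) = 104 + 0 = 104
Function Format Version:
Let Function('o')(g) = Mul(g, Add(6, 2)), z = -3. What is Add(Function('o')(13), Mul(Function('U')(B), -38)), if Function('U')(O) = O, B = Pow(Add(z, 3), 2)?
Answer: 104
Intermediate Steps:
B = 0 (B = Pow(Add(-3, 3), 2) = Pow(0, 2) = 0)
Function('o')(g) = Mul(8, g) (Function('o')(g) = Mul(g, 8) = Mul(8, g))
Add(Function('o')(13), Mul(Function('U')(B), -38)) = Add(Mul(8, 13), Mul(0, -38)) = Add(104, 0) = 104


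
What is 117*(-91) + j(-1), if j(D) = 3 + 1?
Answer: -10643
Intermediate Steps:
j(D) = 4
117*(-91) + j(-1) = 117*(-91) + 4 = -10647 + 4 = -10643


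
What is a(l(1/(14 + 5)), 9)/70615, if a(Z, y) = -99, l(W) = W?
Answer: -99/70615 ≈ -0.0014020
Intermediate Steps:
a(l(1/(14 + 5)), 9)/70615 = -99/70615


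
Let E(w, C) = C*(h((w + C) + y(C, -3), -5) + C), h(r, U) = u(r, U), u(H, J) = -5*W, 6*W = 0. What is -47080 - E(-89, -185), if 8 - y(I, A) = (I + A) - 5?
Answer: -81305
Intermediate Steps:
W = 0 (W = (1/6)*0 = 0)
y(I, A) = 13 - A - I (y(I, A) = 8 - ((I + A) - 5) = 8 - ((A + I) - 5) = 8 - (-5 + A + I) = 8 + (5 - A - I) = 13 - A - I)
u(H, J) = 0 (u(H, J) = -5*0 = 0)
h(r, U) = 0
E(w, C) = C**2 (E(w, C) = C*(0 + C) = C*C = C**2)
-47080 - E(-89, -185) = -47080 - 1*(-185)**2 = -47080 - 1*34225 = -47080 - 34225 = -81305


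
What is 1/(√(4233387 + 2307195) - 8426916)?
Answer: -1404486/11835484455079 - √6540582/71012906730474 ≈ -1.1870e-7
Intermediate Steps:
1/(√(4233387 + 2307195) - 8426916) = 1/(√6540582 - 8426916) = 1/(-8426916 + √6540582)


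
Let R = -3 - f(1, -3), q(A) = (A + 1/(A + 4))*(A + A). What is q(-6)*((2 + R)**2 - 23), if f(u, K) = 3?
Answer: -546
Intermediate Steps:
q(A) = 2*A*(A + 1/(4 + A)) (q(A) = (A + 1/(4 + A))*(2*A) = 2*A*(A + 1/(4 + A)))
R = -6 (R = -3 - 1*3 = -3 - 3 = -6)
q(-6)*((2 + R)**2 - 23) = (2*(-6)*(1 + (-6)**2 + 4*(-6))/(4 - 6))*((2 - 6)**2 - 23) = (2*(-6)*(1 + 36 - 24)/(-2))*((-4)**2 - 23) = (2*(-6)*(-1/2)*13)*(16 - 23) = 78*(-7) = -546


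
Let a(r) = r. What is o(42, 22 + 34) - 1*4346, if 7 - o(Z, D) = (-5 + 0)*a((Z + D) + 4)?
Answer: -3829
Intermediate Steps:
o(Z, D) = 27 + 5*D + 5*Z (o(Z, D) = 7 - (-5 + 0)*((Z + D) + 4) = 7 - (-5)*((D + Z) + 4) = 7 - (-5)*(4 + D + Z) = 7 - (-20 - 5*D - 5*Z) = 7 + (20 + 5*D + 5*Z) = 27 + 5*D + 5*Z)
o(42, 22 + 34) - 1*4346 = (27 + 5*(22 + 34) + 5*42) - 1*4346 = (27 + 5*56 + 210) - 4346 = (27 + 280 + 210) - 4346 = 517 - 4346 = -3829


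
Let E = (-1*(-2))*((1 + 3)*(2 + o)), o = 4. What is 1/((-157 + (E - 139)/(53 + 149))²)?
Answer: 40804/1011558025 ≈ 4.0338e-5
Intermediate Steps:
E = 48 (E = (-1*(-2))*((1 + 3)*(2 + 4)) = 2*(4*6) = 2*24 = 48)
1/((-157 + (E - 139)/(53 + 149))²) = 1/((-157 + (48 - 139)/(53 + 149))²) = 1/((-157 - 91/202)²) = 1/((-31805/202)²) = 1/(1011558025/40804) = 40804/1011558025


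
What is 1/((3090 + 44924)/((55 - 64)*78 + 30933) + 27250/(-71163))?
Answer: 239036517/288113948 ≈ 0.82966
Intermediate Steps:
1/((3090 + 44924)/((55 - 64)*78 + 30933) + 27250/(-71163)) = 1/(48014/(-9*78 + 30933) + 27250*(-1/71163)) = 1/(48014/(-702 + 30933) - 27250/71163) = 1/(48014/30231 - 27250/71163) = 1/(288113948/239036517) = 239036517/288113948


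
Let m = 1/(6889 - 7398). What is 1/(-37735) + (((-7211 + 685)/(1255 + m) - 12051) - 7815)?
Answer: -18422812407624/927111215 ≈ -19871.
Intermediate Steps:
m = -1/509 (m = 1/(-509) = -1/509 ≈ -0.0019646)
1/(-37735) + (((-7211 + 685)/(1255 + m) - 12051) - 7815) = 1/(-37735) + (((-7211 + 685)/(1255 - 1/509) - 12051) - 7815) = -1/37735 + ((-6526/638794/509 - 12051) - 7815) = -1/37735 + ((-6526*509/638794 - 12051) - 7815) = -1/37735 + ((-127759/24569 - 12051) - 7815) = -1/37735 + (-296208778/24569 - 7815) = -1/37735 - 488215513/24569 = -18422812407624/927111215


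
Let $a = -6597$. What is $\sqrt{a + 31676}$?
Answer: $\sqrt{25079} \approx 158.36$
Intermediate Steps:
$\sqrt{a + 31676} = \sqrt{-6597 + 31676} = \sqrt{25079}$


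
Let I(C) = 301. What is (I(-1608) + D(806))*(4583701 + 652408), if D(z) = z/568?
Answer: 449713693683/284 ≈ 1.5835e+9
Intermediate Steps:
D(z) = z/568 (D(z) = z*(1/568) = z/568)
(I(-1608) + D(806))*(4583701 + 652408) = (301 + (1/568)*806)*(4583701 + 652408) = (301 + 403/284)*5236109 = (85887/284)*5236109 = 449713693683/284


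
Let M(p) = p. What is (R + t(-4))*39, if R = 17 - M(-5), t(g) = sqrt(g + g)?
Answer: 858 + 78*I*sqrt(2) ≈ 858.0 + 110.31*I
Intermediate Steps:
t(g) = sqrt(2)*sqrt(g) (t(g) = sqrt(2*g) = sqrt(2)*sqrt(g))
R = 22 (R = 17 - 1*(-5) = 17 + 5 = 22)
(R + t(-4))*39 = (22 + sqrt(2)*sqrt(-4))*39 = (22 + sqrt(2)*(2*I))*39 = (22 + 2*I*sqrt(2))*39 = 858 + 78*I*sqrt(2)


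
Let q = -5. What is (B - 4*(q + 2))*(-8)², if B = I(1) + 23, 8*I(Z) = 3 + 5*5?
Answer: 2464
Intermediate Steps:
I(Z) = 7/2 (I(Z) = (3 + 5*5)/8 = (3 + 25)/8 = (⅛)*28 = 7/2)
B = 53/2 (B = 7/2 + 23 = 53/2 ≈ 26.500)
(B - 4*(q + 2))*(-8)² = (53/2 - 4*(-5 + 2))*(-8)² = (53/2 - 4*(-3))*64 = (53/2 + 12)*64 = (77/2)*64 = 2464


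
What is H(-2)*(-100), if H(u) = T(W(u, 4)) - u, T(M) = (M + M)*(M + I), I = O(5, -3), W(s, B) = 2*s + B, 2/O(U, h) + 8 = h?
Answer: -200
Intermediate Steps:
O(U, h) = 2/(-8 + h)
W(s, B) = B + 2*s
I = -2/11 (I = 2/(-8 - 3) = 2/(-11) = 2*(-1/11) = -2/11 ≈ -0.18182)
T(M) = 2*M*(-2/11 + M) (T(M) = (M + M)*(M - 2/11) = (2*M)*(-2/11 + M) = 2*M*(-2/11 + M))
H(u) = -u + 2*(4 + 2*u)*(42 + 22*u)/11 (H(u) = 2*(4 + 2*u)*(-2 + 11*(4 + 2*u))/11 - u = 2*(4 + 2*u)*(-2 + (44 + 22*u))/11 - u = 2*(4 + 2*u)*(42 + 22*u)/11 - u = -u + 2*(4 + 2*u)*(42 + 22*u)/11)
H(-2)*(-100) = (336/11 + 8*(-2)² + (333/11)*(-2))*(-100) = (336/11 + 8*4 - 666/11)*(-100) = (336/11 + 32 - 666/11)*(-100) = 2*(-100) = -200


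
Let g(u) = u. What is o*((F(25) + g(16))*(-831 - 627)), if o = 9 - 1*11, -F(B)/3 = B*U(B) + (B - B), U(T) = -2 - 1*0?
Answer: 484056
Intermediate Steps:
U(T) = -2 (U(T) = -2 + 0 = -2)
F(B) = 6*B (F(B) = -3*(B*(-2) + (B - B)) = -3*(-2*B + 0) = -(-6)*B = 6*B)
o = -2 (o = 9 - 11 = -2)
o*((F(25) + g(16))*(-831 - 627)) = -2*(6*25 + 16)*(-831 - 627) = -2*(150 + 16)*(-1458) = -332*(-1458) = -2*(-242028) = 484056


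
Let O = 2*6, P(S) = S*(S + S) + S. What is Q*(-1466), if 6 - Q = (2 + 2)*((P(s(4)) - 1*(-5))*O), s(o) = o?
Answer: 2876292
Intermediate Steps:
P(S) = S + 2*S² (P(S) = S*(2*S) + S = 2*S² + S = S + 2*S²)
O = 12
Q = -1962 (Q = 6 - (2 + 2)*(4*(1 + 2*4) - 1*(-5))*12 = 6 - 4*(4*(1 + 8) + 5)*12 = 6 - 4*(4*9 + 5)*12 = 6 - 4*(36 + 5)*12 = 6 - 4*41*12 = 6 - 4*492 = 6 - 1*1968 = 6 - 1968 = -1962)
Q*(-1466) = -1962*(-1466) = 2876292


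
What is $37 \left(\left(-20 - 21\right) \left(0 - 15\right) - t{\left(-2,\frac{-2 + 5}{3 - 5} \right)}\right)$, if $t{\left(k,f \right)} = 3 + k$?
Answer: $22718$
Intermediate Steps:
$37 \left(\left(-20 - 21\right) \left(0 - 15\right) - t{\left(-2,\frac{-2 + 5}{3 - 5} \right)}\right) = 37 \left(\left(-20 - 21\right) \left(0 - 15\right) - \left(3 - 2\right)\right) = 37 \left(\left(-41\right) \left(-15\right) - 1\right) = 37 \left(615 - 1\right) = 37 \cdot 614 = 22718$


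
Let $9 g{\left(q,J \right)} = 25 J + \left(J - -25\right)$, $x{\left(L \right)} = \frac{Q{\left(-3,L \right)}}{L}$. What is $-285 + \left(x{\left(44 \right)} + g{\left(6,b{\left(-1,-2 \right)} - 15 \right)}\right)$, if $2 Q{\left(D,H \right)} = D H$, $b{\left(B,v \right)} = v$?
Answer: $- \frac{1997}{6} \approx -332.83$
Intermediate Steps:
$Q{\left(D,H \right)} = \frac{D H}{2}$
$x{\left(L \right)} = - \frac{3}{2}$ ($x{\left(L \right)} = \frac{\frac{1}{2} \left(-3\right) L}{L} = \frac{\left(- \frac{3}{2}\right) L}{L} = - \frac{3}{2}$)
$g{\left(q,J \right)} = \frac{25}{9} + \frac{26 J}{9}$ ($g{\left(q,J \right)} = \frac{25 J + \left(J - -25\right)}{9} = \frac{25 J + \left(J + 25\right)}{9} = \frac{25 J + \left(25 + J\right)}{9} = \frac{25 + 26 J}{9} = \frac{25}{9} + \frac{26 J}{9}$)
$-285 + \left(x{\left(44 \right)} + g{\left(6,b{\left(-1,-2 \right)} - 15 \right)}\right) = -285 + \left(- \frac{3}{2} + \left(\frac{25}{9} + \frac{26 \left(-2 - 15\right)}{9}\right)\right) = -285 + \left(- \frac{3}{2} + \left(\frac{25}{9} + \frac{26}{9} \left(-17\right)\right)\right) = -285 + \left(- \frac{3}{2} + \left(\frac{25}{9} - \frac{442}{9}\right)\right) = -285 - \frac{287}{6} = - \frac{1997}{6}$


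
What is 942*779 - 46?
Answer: 733772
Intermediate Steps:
942*779 - 46 = 733818 - 46 = 733772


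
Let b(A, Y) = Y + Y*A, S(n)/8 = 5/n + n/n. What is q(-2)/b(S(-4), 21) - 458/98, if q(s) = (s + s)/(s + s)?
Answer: -694/147 ≈ -4.7211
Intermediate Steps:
q(s) = 1 (q(s) = (2*s)/((2*s)) = (2*s)*(1/(2*s)) = 1)
S(n) = 8 + 40/n (S(n) = 8*(5/n + n/n) = 8*(5/n + 1) = 8*(1 + 5/n) = 8 + 40/n)
b(A, Y) = Y + A*Y
q(-2)/b(S(-4), 21) - 458/98 = 1/(21*(1 + (8 + 40/(-4)))) - 458/98 = 1/(21*(1 + (8 + 40*(-¼)))) - 458*1/98 = 1/(21*(1 + (8 - 10))) - 229/49 = 1/(21*(1 - 2)) - 229/49 = 1/(21*(-1)) - 229/49 = 1/(-21) - 229/49 = 1*(-1/21) - 229/49 = -1/21 - 229/49 = -694/147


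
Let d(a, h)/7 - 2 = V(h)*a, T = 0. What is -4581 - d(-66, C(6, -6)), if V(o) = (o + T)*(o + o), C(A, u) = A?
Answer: 28669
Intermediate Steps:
V(o) = 2*o² (V(o) = (o + 0)*(o + o) = o*(2*o) = 2*o²)
d(a, h) = 14 + 14*a*h² (d(a, h) = 14 + 7*((2*h²)*a) = 14 + 7*(2*a*h²) = 14 + 14*a*h²)
-4581 - d(-66, C(6, -6)) = -4581 - (14 + 14*(-66)*6²) = -4581 - (14 + 14*(-66)*36) = -4581 - (14 - 33264) = -4581 - 1*(-33250) = -4581 + 33250 = 28669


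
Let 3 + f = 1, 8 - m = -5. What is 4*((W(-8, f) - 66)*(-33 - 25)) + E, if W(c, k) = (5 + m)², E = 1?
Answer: -59855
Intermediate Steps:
m = 13 (m = 8 - 1*(-5) = 8 + 5 = 13)
f = -2 (f = -3 + 1 = -2)
W(c, k) = 324 (W(c, k) = (5 + 13)² = 18² = 324)
4*((W(-8, f) - 66)*(-33 - 25)) + E = 4*((324 - 66)*(-33 - 25)) + 1 = 4*(258*(-58)) + 1 = 4*(-14964) + 1 = -59856 + 1 = -59855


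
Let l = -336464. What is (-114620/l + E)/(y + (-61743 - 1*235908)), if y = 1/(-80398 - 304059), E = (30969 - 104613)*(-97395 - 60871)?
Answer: -376921907750817150983/9625731227890928 ≈ -39158.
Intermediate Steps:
E = 11655341304 (E = -73644*(-158266) = 11655341304)
y = -1/384457 (y = 1/(-384457) = -1/384457 ≈ -2.6011e-6)
(-114620/l + E)/(y + (-61743 - 1*235908)) = (-114620/(-336464) + 11655341304)/(-1/384457 + (-61743 - 1*235908)) = (-114620*(-1/336464) + 11655341304)/(-1/384457 + (-61743 - 235908)) = (28655/84116 + 11655341304)/(-1/384457 - 297651) = 980400689155919/(84116*(-114434010508/384457)) = (980400689155919/84116)*(-384457/114434010508) = -376921907750817150983/9625731227890928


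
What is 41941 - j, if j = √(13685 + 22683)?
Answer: 41941 - 4*√2273 ≈ 41750.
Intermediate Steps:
j = 4*√2273 (j = √36368 = 4*√2273 ≈ 190.70)
41941 - j = 41941 - 4*√2273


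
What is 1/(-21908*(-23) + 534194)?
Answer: 1/1038078 ≈ 9.6332e-7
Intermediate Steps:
1/(-21908*(-23) + 534194) = 1/(503884 + 534194) = 1/1038078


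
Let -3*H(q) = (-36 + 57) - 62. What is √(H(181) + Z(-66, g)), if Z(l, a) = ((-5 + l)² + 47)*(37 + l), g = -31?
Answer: I*√1327845/3 ≈ 384.11*I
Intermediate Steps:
H(q) = 41/3 (H(q) = -((-36 + 57) - 62)/3 = -(21 - 62)/3 = -⅓*(-41) = 41/3)
Z(l, a) = (37 + l)*(47 + (-5 + l)²) (Z(l, a) = (47 + (-5 + l)²)*(37 + l) = (37 + l)*(47 + (-5 + l)²))
√(H(181) + Z(-66, g)) = √(41/3 + (2664 + (-66)³ - 298*(-66) + 27*(-66)²)) = √(41/3 + (2664 - 287496 + 19668 + 27*4356)) = √(41/3 + (2664 - 287496 + 19668 + 117612)) = √(41/3 - 147552) = √(-442615/3) = I*√1327845/3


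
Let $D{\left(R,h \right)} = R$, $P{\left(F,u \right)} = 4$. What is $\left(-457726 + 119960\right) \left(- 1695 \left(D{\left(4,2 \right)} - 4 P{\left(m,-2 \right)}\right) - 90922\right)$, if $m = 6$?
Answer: $23840199812$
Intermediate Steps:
$\left(-457726 + 119960\right) \left(- 1695 \left(D{\left(4,2 \right)} - 4 P{\left(m,-2 \right)}\right) - 90922\right) = \left(-457726 + 119960\right) \left(- 1695 \left(4 - 16\right) - 90922\right) = - 337766 \left(- 1695 \left(4 - 16\right) - 90922\right) = - 337766 \left(\left(-1695\right) \left(-12\right) - 90922\right) = - 337766 \left(20340 - 90922\right) = \left(-337766\right) \left(-70582\right) = 23840199812$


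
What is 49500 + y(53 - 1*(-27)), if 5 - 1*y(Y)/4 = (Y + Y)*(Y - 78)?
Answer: 48240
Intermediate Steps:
y(Y) = 20 - 8*Y*(-78 + Y) (y(Y) = 20 - 4*(Y + Y)*(Y - 78) = 20 - 4*2*Y*(-78 + Y) = 20 - 8*Y*(-78 + Y))
49500 + y(53 - 1*(-27)) = 49500 + (20 - 8*(53 - 1*(-27))² + 624*(53 - 1*(-27))) = 49500 + (20 - 8*(53 + 27)² + 624*(53 + 27)) = 49500 + (20 - 8*80² + 624*80) = 49500 + (20 - 8*6400 + 49920) = 49500 + (20 - 51200 + 49920) = 49500 - 1260 = 48240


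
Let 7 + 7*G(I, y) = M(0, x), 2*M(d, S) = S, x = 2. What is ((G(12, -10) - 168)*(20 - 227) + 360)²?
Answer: 61104873636/49 ≈ 1.2470e+9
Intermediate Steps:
M(d, S) = S/2
G(I, y) = -6/7 (G(I, y) = -1 + ((½)*2)/7 = -1 + (⅐)*1 = -1 + ⅐ = -6/7)
((G(12, -10) - 168)*(20 - 227) + 360)² = ((-6/7 - 168)*(20 - 227) + 360)² = (-1182/7*(-207) + 360)² = (244674/7 + 360)² = (247194/7)² = 61104873636/49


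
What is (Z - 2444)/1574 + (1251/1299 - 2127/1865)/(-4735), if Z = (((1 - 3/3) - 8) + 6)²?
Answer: -4664832435418/3009272027525 ≈ -1.5502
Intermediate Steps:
Z = 4 (Z = (((1 - 3*⅓) - 8) + 6)² = (((1 - 1) - 8) + 6)² = ((0 - 8) + 6)² = (-8 + 6)² = (-2)² = 4)
(Z - 2444)/1574 + (1251/1299 - 2127/1865)/(-4735) = (4 - 2444)/1574 + (1251/1299 - 2127/1865)/(-4735) = -2440*1/1574 + (1251*(1/1299) - 2127*1/1865)*(-1/4735) = -1220/787 + (417/433 - 2127/1865)*(-1/4735) = -1220/787 - 143286/807545*(-1/4735) = -1220/787 + 143286/3823725575 = -4664832435418/3009272027525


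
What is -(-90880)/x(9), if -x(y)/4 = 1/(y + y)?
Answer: -408960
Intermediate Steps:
x(y) = -2/y (x(y) = -4/(y + y) = -4*1/(2*y) = -2/y)
-(-90880)/x(9) = -(-90880)/((-2/9)) = -(-90880)/((-2*⅑)) = -(-90880)/(-2/9) = -(-90880)*(-9)/2 = -1420*288 = -408960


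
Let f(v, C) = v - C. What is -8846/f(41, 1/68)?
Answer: -601528/2787 ≈ -215.83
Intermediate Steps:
-8846/f(41, 1/68) = -8846/(41 - 1/68) = -8846/2787/68 = -8846*68/2787 = -601528/2787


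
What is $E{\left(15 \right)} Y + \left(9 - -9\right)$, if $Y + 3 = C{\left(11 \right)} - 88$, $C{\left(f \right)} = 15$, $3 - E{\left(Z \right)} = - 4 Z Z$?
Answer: $-68610$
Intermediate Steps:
$E{\left(Z \right)} = 3 + 4 Z^{2}$ ($E{\left(Z \right)} = 3 - - 4 Z Z = 3 - - 4 Z^{2} = 3 + 4 Z^{2}$)
$Y = -76$ ($Y = -3 + \left(15 - 88\right) = -3 - 73 = -76$)
$E{\left(15 \right)} Y + \left(9 - -9\right) = \left(3 + 4 \cdot 15^{2}\right) \left(-76\right) + \left(9 - -9\right) = \left(3 + 4 \cdot 225\right) \left(-76\right) + \left(9 + 9\right) = \left(3 + 900\right) \left(-76\right) + 18 = 903 \left(-76\right) + 18 = -68628 + 18 = -68610$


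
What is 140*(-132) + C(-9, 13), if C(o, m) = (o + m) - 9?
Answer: -18485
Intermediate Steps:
C(o, m) = -9 + m + o (C(o, m) = (m + o) - 9 = -9 + m + o)
140*(-132) + C(-9, 13) = 140*(-132) + (-9 + 13 - 9) = -18480 - 5 = -18485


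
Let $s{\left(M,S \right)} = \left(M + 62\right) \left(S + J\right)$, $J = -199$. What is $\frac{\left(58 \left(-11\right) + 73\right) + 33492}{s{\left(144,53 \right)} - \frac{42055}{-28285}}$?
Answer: $- \frac{186268039}{170131521} \approx -1.0948$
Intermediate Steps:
$s{\left(M,S \right)} = \left(-199 + S\right) \left(62 + M\right)$ ($s{\left(M,S \right)} = \left(M + 62\right) \left(S - 199\right) = \left(62 + M\right) \left(-199 + S\right) = \left(-199 + S\right) \left(62 + M\right)$)
$\frac{\left(58 \left(-11\right) + 73\right) + 33492}{s{\left(144,53 \right)} - \frac{42055}{-28285}} = \frac{\left(58 \left(-11\right) + 73\right) + 33492}{\left(-12338 - 28656 + 62 \cdot 53 + 144 \cdot 53\right) - \frac{42055}{-28285}} = \frac{\left(-638 + 73\right) + 33492}{\left(-12338 - 28656 + 3286 + 7632\right) - - \frac{8411}{5657}} = \frac{-565 + 33492}{-30076 + \frac{8411}{5657}} = \frac{32927}{- \frac{170131521}{5657}} = 32927 \left(- \frac{5657}{170131521}\right) = - \frac{186268039}{170131521}$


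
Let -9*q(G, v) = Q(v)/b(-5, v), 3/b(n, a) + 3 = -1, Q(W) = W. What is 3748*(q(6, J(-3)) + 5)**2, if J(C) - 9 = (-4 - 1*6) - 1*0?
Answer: 64319428/729 ≈ 88230.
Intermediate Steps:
J(C) = -1 (J(C) = 9 + ((-4 - 1*6) - 1*0) = 9 + ((-4 - 6) + 0) = 9 + (-10 + 0) = 9 - 10 = -1)
b(n, a) = -3/4 (b(n, a) = 3/(-3 - 1) = 3/(-4) = 3*(-1/4) = -3/4)
q(G, v) = 4*v/27 (q(G, v) = -v/(9*(-3/4)) = -v*(-4)/(9*3) = -(-4)*v/27 = 4*v/27)
3748*(q(6, J(-3)) + 5)**2 = 3748*((4/27)*(-1) + 5)**2 = 3748*(-4/27 + 5)**2 = 3748*(131/27)**2 = 3748*(17161/729) = 64319428/729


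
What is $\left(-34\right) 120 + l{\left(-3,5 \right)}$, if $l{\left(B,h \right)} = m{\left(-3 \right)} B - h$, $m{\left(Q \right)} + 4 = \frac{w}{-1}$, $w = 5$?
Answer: $-4058$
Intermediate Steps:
$m{\left(Q \right)} = -9$ ($m{\left(Q \right)} = -4 + \frac{5}{-1} = -4 + 5 \left(-1\right) = -4 - 5 = -9$)
$l{\left(B,h \right)} = - h - 9 B$ ($l{\left(B,h \right)} = - 9 B - h = - h - 9 B$)
$\left(-34\right) 120 + l{\left(-3,5 \right)} = \left(-34\right) 120 - -22 = -4080 + \left(-5 + 27\right) = -4080 + 22 = -4058$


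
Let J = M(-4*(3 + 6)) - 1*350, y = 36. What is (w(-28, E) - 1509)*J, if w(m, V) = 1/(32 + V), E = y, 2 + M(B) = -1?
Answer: 36221683/68 ≈ 5.3267e+5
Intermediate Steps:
M(B) = -3 (M(B) = -2 - 1 = -3)
E = 36
J = -353 (J = -3 - 1*350 = -3 - 350 = -353)
(w(-28, E) - 1509)*J = (1/(32 + 36) - 1509)*(-353) = (1/68 - 1509)*(-353) = -102611/68*(-353) = 36221683/68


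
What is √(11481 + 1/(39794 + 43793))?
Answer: 2*√20053824170569/83587 ≈ 107.15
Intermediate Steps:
√(11481 + 1/(39794 + 43793)) = √(11481 + 1/83587) = √(959662348/83587) = 2*√20053824170569/83587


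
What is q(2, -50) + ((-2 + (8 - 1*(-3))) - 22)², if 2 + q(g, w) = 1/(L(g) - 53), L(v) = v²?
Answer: 8182/49 ≈ 166.98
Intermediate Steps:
q(g, w) = -2 + 1/(-53 + g²) (q(g, w) = -2 + 1/(g² - 53) = -2 + 1/(-53 + g²))
q(2, -50) + ((-2 + (8 - 1*(-3))) - 22)² = (107 - 2*2²)/(-53 + 2²) + ((-2 + (8 - 1*(-3))) - 22)² = (107 - 2*4)/(-53 + 4) + ((-2 + (8 + 3)) - 22)² = (107 - 8)/(-49) + ((-2 + 11) - 22)² = -1/49*99 + (9 - 22)² = -99/49 + (-13)² = -99/49 + 169 = 8182/49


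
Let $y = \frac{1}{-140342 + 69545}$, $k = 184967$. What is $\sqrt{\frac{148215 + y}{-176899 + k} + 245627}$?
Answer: $\frac{\sqrt{20035956579527648247054}}{285595098} \approx 495.63$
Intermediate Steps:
$y = - \frac{1}{70797}$ ($y = \frac{1}{-70797} = - \frac{1}{70797} \approx -1.4125 \cdot 10^{-5}$)
$\sqrt{\frac{148215 + y}{-176899 + k} + 245627} = \sqrt{\frac{148215 - \frac{1}{70797}}{-176899 + 184967} + 245627} = \sqrt{\frac{10493177354}{70797 \cdot 8068} + 245627} = \sqrt{\frac{10493177354}{70797} \cdot \frac{1}{8068} + 245627} = \sqrt{\frac{5246588677}{285595098} + 245627} = \sqrt{\frac{70155113725123}{285595098}} = \frac{\sqrt{20035956579527648247054}}{285595098}$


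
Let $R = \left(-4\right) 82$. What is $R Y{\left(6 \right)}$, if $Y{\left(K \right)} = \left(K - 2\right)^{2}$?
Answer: $-5248$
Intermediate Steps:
$R = -328$
$Y{\left(K \right)} = \left(-2 + K\right)^{2}$
$R Y{\left(6 \right)} = - 328 \left(-2 + 6\right)^{2} = - 328 \cdot 4^{2} = \left(-328\right) 16 = -5248$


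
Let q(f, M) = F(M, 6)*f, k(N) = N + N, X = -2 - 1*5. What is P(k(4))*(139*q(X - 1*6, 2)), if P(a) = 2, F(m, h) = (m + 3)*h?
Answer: -108420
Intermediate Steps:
F(m, h) = h*(3 + m) (F(m, h) = (3 + m)*h = h*(3 + m))
X = -7 (X = -2 - 5 = -7)
k(N) = 2*N
q(f, M) = f*(18 + 6*M) (q(f, M) = (6*(3 + M))*f = (18 + 6*M)*f = f*(18 + 6*M))
P(k(4))*(139*q(X - 1*6, 2)) = 2*(139*(6*(-7 - 1*6)*(3 + 2))) = 2*(139*(6*(-7 - 6)*5)) = 2*(139*(6*(-13)*5)) = 2*(139*(-390)) = 2*(-54210) = -108420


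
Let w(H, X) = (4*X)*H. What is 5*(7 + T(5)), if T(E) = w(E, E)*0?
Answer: 35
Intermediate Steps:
w(H, X) = 4*H*X
T(E) = 0 (T(E) = (4*E*E)*0 = (4*E²)*0 = 0)
5*(7 + T(5)) = 5*(7 + 0) = 5*7 = 35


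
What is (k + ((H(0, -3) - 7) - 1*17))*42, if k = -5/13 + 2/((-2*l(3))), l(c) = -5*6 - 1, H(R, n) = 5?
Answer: -327558/403 ≈ -812.80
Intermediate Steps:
l(c) = -31 (l(c) = -30 - 1 = -31)
k = -142/403 (k = -5/13 + 2/((-2*(-31))) = -5*1/13 + 2/62 = -5/13 + 2*(1/62) = -5/13 + 1/31 = -142/403 ≈ -0.35236)
(k + ((H(0, -3) - 7) - 1*17))*42 = (-142/403 + ((5 - 7) - 1*17))*42 = (-142/403 + (-2 - 17))*42 = (-142/403 - 19)*42 = -7799/403*42 = -327558/403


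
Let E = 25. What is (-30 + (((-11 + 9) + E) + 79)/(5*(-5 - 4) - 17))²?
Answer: 962361/961 ≈ 1001.4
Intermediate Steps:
(-30 + (((-11 + 9) + E) + 79)/(5*(-5 - 4) - 17))² = (-30 + (((-11 + 9) + 25) + 79)/(5*(-5 - 4) - 17))² = (-30 + ((-2 + 25) + 79)/(5*(-9) - 17))² = (-30 + (23 + 79)/(-45 - 17))² = (-30 + 102/(-62))² = (-30 + 102*(-1/62))² = (-30 - 51/31)² = (-981/31)² = 962361/961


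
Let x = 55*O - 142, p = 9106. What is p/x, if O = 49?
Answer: 9106/2553 ≈ 3.5668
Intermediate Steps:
x = 2553 (x = 55*49 - 142 = 2695 - 142 = 2553)
p/x = 9106/2553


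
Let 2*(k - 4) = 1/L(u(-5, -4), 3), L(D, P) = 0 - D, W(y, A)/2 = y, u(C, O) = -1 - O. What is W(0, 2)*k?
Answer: 0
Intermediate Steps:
W(y, A) = 2*y
L(D, P) = -D
k = 23/6 (k = 4 + 1/(2*((-(-1 - 1*(-4))))) = 4 + 1/(2*((-(-1 + 4)))) = 4 + 1/(2*((-1*3))) = 4 + (½)/(-3) = 4 + (½)*(-⅓) = 4 - ⅙ = 23/6 ≈ 3.8333)
W(0, 2)*k = (2*0)*(23/6) = 0*(23/6) = 0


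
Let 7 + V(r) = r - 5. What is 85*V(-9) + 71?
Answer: -1714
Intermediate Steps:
V(r) = -12 + r (V(r) = -7 + (r - 5) = -7 + (-5 + r) = -12 + r)
85*V(-9) + 71 = 85*(-12 - 9) + 71 = 85*(-21) + 71 = -1785 + 71 = -1714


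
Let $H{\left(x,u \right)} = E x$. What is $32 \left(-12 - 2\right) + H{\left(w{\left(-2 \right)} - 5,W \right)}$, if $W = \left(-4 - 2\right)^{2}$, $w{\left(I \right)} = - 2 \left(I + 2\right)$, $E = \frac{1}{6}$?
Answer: $- \frac{2693}{6} \approx -448.83$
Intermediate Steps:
$E = \frac{1}{6} \approx 0.16667$
$w{\left(I \right)} = -4 - 2 I$ ($w{\left(I \right)} = - 2 \left(2 + I\right) = -4 - 2 I$)
$W = 36$ ($W = \left(-6\right)^{2} = 36$)
$H{\left(x,u \right)} = \frac{x}{6}$
$32 \left(-12 - 2\right) + H{\left(w{\left(-2 \right)} - 5,W \right)} = 32 \left(-12 - 2\right) + \frac{\left(-4 - -4\right) - 5}{6} = 32 \left(-12 - 2\right) + \frac{\left(-4 + 4\right) - 5}{6} = 32 \left(-14\right) + \frac{0 - 5}{6} = -448 + \frac{1}{6} \left(-5\right) = -448 - \frac{5}{6} = - \frac{2693}{6}$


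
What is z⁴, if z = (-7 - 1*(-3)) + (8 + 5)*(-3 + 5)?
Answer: 234256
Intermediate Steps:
z = 22 (z = (-7 + 3) + 13*2 = -4 + 26 = 22)
z⁴ = 22⁴ = 234256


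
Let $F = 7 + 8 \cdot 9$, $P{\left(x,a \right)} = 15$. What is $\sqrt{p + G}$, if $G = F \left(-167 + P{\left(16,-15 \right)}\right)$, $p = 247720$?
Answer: $8 \sqrt{3683} \approx 485.5$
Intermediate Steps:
$F = 79$ ($F = 7 + 72 = 79$)
$G = -12008$ ($G = 79 \left(-167 + 15\right) = 79 \left(-152\right) = -12008$)
$\sqrt{p + G} = \sqrt{247720 - 12008} = \sqrt{235712} = 8 \sqrt{3683}$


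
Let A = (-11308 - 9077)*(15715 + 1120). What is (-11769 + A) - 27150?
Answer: -343220394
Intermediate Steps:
A = -343181475 (A = -20385*16835 = -343181475)
(-11769 + A) - 27150 = (-11769 - 343181475) - 27150 = -343193244 - 27150 = -343220394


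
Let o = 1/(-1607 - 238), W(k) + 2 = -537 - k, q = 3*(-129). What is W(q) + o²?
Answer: -517411799/3404025 ≈ -152.00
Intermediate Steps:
q = -387
W(k) = -539 - k (W(k) = -2 + (-537 - k) = -539 - k)
o = -1/1845 (o = 1/(-1845) = -1/1845 ≈ -0.00054201)
W(q) + o² = (-539 - 1*(-387)) + (-1/1845)² = (-539 + 387) + 1/3404025 = -152 + 1/3404025 = -517411799/3404025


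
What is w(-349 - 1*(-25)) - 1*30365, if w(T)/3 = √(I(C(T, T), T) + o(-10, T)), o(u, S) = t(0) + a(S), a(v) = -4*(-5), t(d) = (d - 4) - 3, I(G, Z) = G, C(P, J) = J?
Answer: -30365 + 3*I*√311 ≈ -30365.0 + 52.906*I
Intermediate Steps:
t(d) = -7 + d (t(d) = (-4 + d) - 3 = -7 + d)
a(v) = 20
o(u, S) = 13 (o(u, S) = (-7 + 0) + 20 = -7 + 20 = 13)
w(T) = 3*√(13 + T) (w(T) = 3*√(T + 13) = 3*√(13 + T))
w(-349 - 1*(-25)) - 1*30365 = 3*√(13 + (-349 - 1*(-25))) - 1*30365 = 3*√(13 + (-349 + 25)) - 30365 = 3*√(13 - 324) - 30365 = 3*√(-311) - 30365 = 3*(I*√311) - 30365 = 3*I*√311 - 30365 = -30365 + 3*I*√311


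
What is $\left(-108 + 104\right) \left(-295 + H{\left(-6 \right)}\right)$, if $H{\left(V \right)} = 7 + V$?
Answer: $1176$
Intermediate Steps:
$\left(-108 + 104\right) \left(-295 + H{\left(-6 \right)}\right) = \left(-108 + 104\right) \left(-295 + \left(7 - 6\right)\right) = - 4 \left(-295 + 1\right) = \left(-4\right) \left(-294\right) = 1176$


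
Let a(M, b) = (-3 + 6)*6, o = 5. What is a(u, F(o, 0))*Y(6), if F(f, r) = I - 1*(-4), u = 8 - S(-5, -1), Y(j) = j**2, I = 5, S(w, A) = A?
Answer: 648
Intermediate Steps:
u = 9 (u = 8 - 1*(-1) = 8 + 1 = 9)
F(f, r) = 9 (F(f, r) = 5 - 1*(-4) = 5 + 4 = 9)
a(M, b) = 18 (a(M, b) = 3*6 = 18)
a(u, F(o, 0))*Y(6) = 18*6**2 = 18*36 = 648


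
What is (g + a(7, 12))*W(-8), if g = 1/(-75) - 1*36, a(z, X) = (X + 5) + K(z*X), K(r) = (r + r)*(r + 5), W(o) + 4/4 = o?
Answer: -3359922/25 ≈ -1.3440e+5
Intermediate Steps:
W(o) = -1 + o
K(r) = 2*r*(5 + r) (K(r) = (2*r)*(5 + r) = 2*r*(5 + r))
a(z, X) = 5 + X + 2*X*z*(5 + X*z) (a(z, X) = (X + 5) + 2*(z*X)*(5 + z*X) = (5 + X) + 2*(X*z)*(5 + X*z) = (5 + X) + 2*X*z*(5 + X*z) = 5 + X + 2*X*z*(5 + X*z))
g = -2701/75 (g = -1/75 - 36 = -2701/75 ≈ -36.013)
(g + a(7, 12))*W(-8) = (-2701/75 + (5 + 12 + 2*12*7*(5 + 12*7)))*(-1 - 8) = (-2701/75 + (5 + 12 + 2*12*7*(5 + 84)))*(-9) = (-2701/75 + (5 + 12 + 2*12*7*89))*(-9) = (-2701/75 + (5 + 12 + 14952))*(-9) = (-2701/75 + 14969)*(-9) = (1119974/75)*(-9) = -3359922/25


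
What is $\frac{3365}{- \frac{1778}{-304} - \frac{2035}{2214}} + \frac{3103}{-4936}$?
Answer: $\frac{2792230641271}{4094229368} \approx 681.99$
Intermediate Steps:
$\frac{3365}{- \frac{1778}{-304} - \frac{2035}{2214}} + \frac{3103}{-4936} = \frac{3365}{\left(-1778\right) \left(- \frac{1}{304}\right) - \frac{2035}{2214}} + 3103 \left(- \frac{1}{4936}\right) = \frac{3365}{\frac{889}{152} - \frac{2035}{2214}} - \frac{3103}{4936} = \frac{3365}{\frac{829463}{168264}} - \frac{3103}{4936} = 3365 \cdot \frac{168264}{829463} - \frac{3103}{4936} = \frac{566208360}{829463} - \frac{3103}{4936} = \frac{2792230641271}{4094229368}$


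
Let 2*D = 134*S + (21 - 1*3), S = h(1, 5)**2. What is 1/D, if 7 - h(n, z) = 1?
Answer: 1/2421 ≈ 0.00041305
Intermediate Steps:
h(n, z) = 6 (h(n, z) = 7 - 1*1 = 7 - 1 = 6)
S = 36 (S = 6**2 = 36)
D = 2421 (D = (134*36 + (21 - 1*3))/2 = (4824 + (21 - 3))/2 = (4824 + 18)/2 = (1/2)*4842 = 2421)
1/D = 1/2421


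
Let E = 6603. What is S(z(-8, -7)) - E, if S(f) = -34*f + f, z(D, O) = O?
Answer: -6372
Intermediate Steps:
S(f) = -33*f
S(z(-8, -7)) - E = -33*(-7) - 1*6603 = 231 - 6603 = -6372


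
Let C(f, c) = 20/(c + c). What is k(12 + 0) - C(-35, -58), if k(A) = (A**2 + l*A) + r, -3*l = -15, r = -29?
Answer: 5080/29 ≈ 175.17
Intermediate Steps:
l = 5 (l = -1/3*(-15) = 5)
C(f, c) = 10/c (C(f, c) = 20/((2*c)) = 20*(1/(2*c)) = 10/c)
k(A) = -29 + A**2 + 5*A (k(A) = (A**2 + 5*A) - 29 = -29 + A**2 + 5*A)
k(12 + 0) - C(-35, -58) = (-29 + (12 + 0)**2 + 5*(12 + 0)) - 10/(-58) = (-29 + 12**2 + 5*12) - 10*(-1)/58 = (-29 + 144 + 60) - 1*(-5/29) = 175 + 5/29 = 5080/29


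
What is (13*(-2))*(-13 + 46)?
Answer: -858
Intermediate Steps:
(13*(-2))*(-13 + 46) = -26*33 = -858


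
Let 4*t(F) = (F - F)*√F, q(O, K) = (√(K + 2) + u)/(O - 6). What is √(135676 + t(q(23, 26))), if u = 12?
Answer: 2*√33919 ≈ 368.34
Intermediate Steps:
q(O, K) = (12 + √(2 + K))/(-6 + O) (q(O, K) = (√(K + 2) + 12)/(O - 6) = (√(2 + K) + 12)/(-6 + O) = (12 + √(2 + K))/(-6 + O))
t(F) = 0 (t(F) = ((F - F)*√F)/4 = (0*√F)/4 = (¼)*0 = 0)
√(135676 + t(q(23, 26))) = √(135676 + 0) = √135676 = 2*√33919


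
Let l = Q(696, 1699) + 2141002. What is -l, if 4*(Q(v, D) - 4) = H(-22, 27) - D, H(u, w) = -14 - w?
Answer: -2140571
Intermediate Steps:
Q(v, D) = -25/4 - D/4 (Q(v, D) = 4 + ((-14 - 1*27) - D)/4 = 4 + ((-14 - 27) - D)/4 = 4 + (-41 - D)/4 = 4 + (-41/4 - D/4) = -25/4 - D/4)
l = 2140571 (l = (-25/4 - 1/4*1699) + 2141002 = (-25/4 - 1699/4) + 2141002 = -431 + 2141002 = 2140571)
-l = -1*2140571 = -2140571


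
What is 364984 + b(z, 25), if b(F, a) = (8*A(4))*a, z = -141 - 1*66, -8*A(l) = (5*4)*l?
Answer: 362984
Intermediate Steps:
A(l) = -5*l/2 (A(l) = -5*4*l/8 = -5*l/2)
z = -207 (z = -141 - 66 = -207)
b(F, a) = -80*a (b(F, a) = (8*(-5/2*4))*a = (8*(-10))*a = -80*a)
364984 + b(z, 25) = 364984 - 80*25 = 364984 - 2000 = 362984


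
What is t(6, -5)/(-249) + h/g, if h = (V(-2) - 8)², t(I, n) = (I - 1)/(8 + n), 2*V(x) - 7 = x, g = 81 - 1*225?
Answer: -10363/47808 ≈ -0.21676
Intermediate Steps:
g = -144 (g = 81 - 225 = -144)
V(x) = 7/2 + x/2
t(I, n) = (-1 + I)/(8 + n)
h = 121/4 (h = ((7/2 + (½)*(-2)) - 8)² = ((7/2 - 1) - 8)² = (5/2 - 8)² = (-11/2)² = 121/4 ≈ 30.250)
t(6, -5)/(-249) + h/g = ((-1 + 6)/(8 - 5))/(-249) + (121/4)/(-144) = (5/3)*(-1/249) + (121/4)*(-1/144) = ((⅓)*5)*(-1/249) - 121/576 = (5/3)*(-1/249) - 121/576 = -5/747 - 121/576 = -10363/47808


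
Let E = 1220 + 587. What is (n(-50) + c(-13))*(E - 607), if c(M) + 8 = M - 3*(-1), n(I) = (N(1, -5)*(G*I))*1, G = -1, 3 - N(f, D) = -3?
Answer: 338400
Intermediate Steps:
N(f, D) = 6 (N(f, D) = 3 - 1*(-3) = 3 + 3 = 6)
n(I) = -6*I (n(I) = (6*(-I))*1 = -6*I*1 = -6*I)
c(M) = -5 + M (c(M) = -8 + (M - 3*(-1)) = -8 + (M + 3) = -8 + (3 + M) = -5 + M)
E = 1807
(n(-50) + c(-13))*(E - 607) = (-6*(-50) + (-5 - 13))*(1807 - 607) = (300 - 18)*1200 = 282*1200 = 338400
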